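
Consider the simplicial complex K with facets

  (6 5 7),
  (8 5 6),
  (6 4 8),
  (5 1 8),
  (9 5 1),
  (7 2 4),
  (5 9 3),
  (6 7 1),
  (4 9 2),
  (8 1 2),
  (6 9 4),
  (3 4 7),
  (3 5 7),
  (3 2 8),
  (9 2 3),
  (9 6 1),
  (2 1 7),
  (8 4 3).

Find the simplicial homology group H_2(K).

Order the vertices as 1 < 2 < 3 < 4 < 5 < 6 < 7 < 8 < 9. Listing each simplex with vertices in this order, K has dimension 2 with simplices:

  0-simplices (9): [1], [2], [3], [4], [5], [6], [7], [8], [9]
  1-simplices (27): (27 of them)
  2-simplices (18): [1,2,7], [1,2,8], [1,5,8], [1,5,9], [1,6,7], [1,6,9], [2,3,8], [2,3,9], [2,4,7], [2,4,9], [3,4,7], [3,4,8], [3,5,7], [3,5,9], [4,6,8], [4,6,9], [5,6,7], [5,6,8]

so the chain groups are C_0 ≅ Z^9, C_1 ≅ Z^27, C_2 ≅ Z^18.

∂_1: C_1 → C_0 maps an edge to its endpoints' difference, ∂[p,q] = q − p. For instance
  ∂[5,9] = [9] − [5].
The 9×27 boundary matrix has rank 8 and Smith normal form diag(1,1,1,1,1,1,1,1).

∂_2: C_2 → C_1 acts by ∂[p,q,r] = [q,r] − [p,r] + [p,q]. For instance
  ∂[5,6,7] = [6,7] − [5,7] + [5,6],
  ∂[1,5,9] = [5,9] − [1,9] + [1,5].
The resulting 27×18 matrix has rank 18, and its Smith normal form has invariant factors (1,1,1,1,1,1,1,1,1,1,1,1,1,1,1,1,1,2).

Now H_k = ker ∂_k / im ∂_{k+1}, so:

  H_2: rank ker ∂_2 − rank ∂_3 = (18 − 18) − 0 = 0, and there is no ∂_3, so H_2 = 0.

H_2 ≅ 0.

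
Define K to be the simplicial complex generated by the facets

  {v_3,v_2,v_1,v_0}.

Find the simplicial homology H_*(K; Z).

H_0 = Z,  H_1 = 0,  H_2 = 0,  H_3 = 0.

K has 4 vertices, 6 edges, 4 triangles, 1 3-simplex.
rank ∂_0 = 0, rank ∂_1 = 3 ⇒ b_0 = 4 − 0 − 3 = 1; all invariant factors of ∂_1 are 1 so no torsion. So H_0 = Z.
rank ∂_1 = 3, rank ∂_2 = 3 ⇒ b_1 = 6 − 3 − 3 = 0; all invariant factors of ∂_2 are 1 so no torsion. So H_1 = 0.
rank ∂_2 = 3, rank ∂_3 = 1 ⇒ b_2 = 4 − 3 − 1 = 0; all invariant factors of ∂_3 are 1 so no torsion. So H_2 = 0.
rank ∂_3 = 1, rank ∂_4 = 0 ⇒ b_3 = 1 − 1 − 0 = 0. So H_3 = 0.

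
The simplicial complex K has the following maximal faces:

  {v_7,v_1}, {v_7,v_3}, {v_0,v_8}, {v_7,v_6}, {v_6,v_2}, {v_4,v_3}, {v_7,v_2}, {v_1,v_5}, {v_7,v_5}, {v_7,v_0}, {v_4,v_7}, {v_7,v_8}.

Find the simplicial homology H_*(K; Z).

Fix the vertex order v_0 < v_1 < v_2 < v_3 < v_4 < v_5 < v_6 < v_7 < v_8 and write every simplex with vertices in increasing order. Then dim K = 1 and the simplices of K are:

  0-simplices (9): [v_0], [v_1], [v_2], [v_3], [v_4], [v_5], [v_6], [v_7], [v_8]
  1-simplices (12): [v_0,v_7], [v_0,v_8], [v_1,v_5], [v_1,v_7], [v_2,v_6], [v_2,v_7], [v_3,v_4], [v_3,v_7], [v_4,v_7], [v_5,v_7], [v_6,v_7], [v_7,v_8]

giving chain groups C_0 ≅ Z^9, C_1 ≅ Z^12.

∂_1: C_1 → C_0 sends each edge [p,q] (with p < q) to q − p. For instance
  ∂[v_3,v_4] = [v_4] − [v_3].
The 9×12 boundary matrix has rank 8 and Smith normal form diag(1,1,1,1,1,1,1,1).

From H_k ≅ ker(∂_k) / im(∂_{k+1}) we obtain:

  H_0: rank C_0 − rank ∂_1 = 9 − 8 = 1, and the invariant factors of ∂_1 are all 1, so H_0 = Z.
  H_1: rank ker ∂_1 − rank ∂_2 = (12 − 8) − 0 = 4, and there is no ∂_2, so H_1 = Z^4.

H_0 ≅ Z,  H_1 ≅ Z^4.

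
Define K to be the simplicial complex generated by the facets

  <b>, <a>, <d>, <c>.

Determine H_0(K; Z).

H_0 ≅ Z^4.

K has 4 vertices.
rank ∂_0 = 0, rank ∂_1 = 0 ⇒ b_0 = 4 − 0 − 0 = 4. So H_0 ≅ Z^4.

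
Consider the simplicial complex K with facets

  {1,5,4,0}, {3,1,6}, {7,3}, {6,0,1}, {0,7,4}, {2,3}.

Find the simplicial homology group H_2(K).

H_2 ≅ 0.

Order the vertices as 0 < 1 < 2 < 3 < 4 < 5 < 6 < 7. Listing each simplex with vertices in this order, K has dimension 3 with simplices:

  0-simplices (8): [0], [1], [2], [3], [4], [5], [6], [7]
  1-simplices (14): [0,1], [0,4], [0,5], [0,6], [0,7], [1,3], [1,4], [1,5], [1,6], [2,3], [3,6], [3,7], [4,5], [4,7]
  2-simplices (7): [0,1,4], [0,1,5], [0,1,6], [0,4,5], [0,4,7], [1,3,6], [1,4,5]
  3-simplices (1): [0,1,4,5]

so the chain groups are C_0 ≅ Z^8, C_1 ≅ Z^14, C_2 ≅ Z^7, C_3 ≅ Z^1.

The boundary map ∂_1: C_1 → C_0 sends each edge [p,q] (with p < q) to q − p. For instance
  ∂[0,5] = [5] − [0].
The 8×14 boundary matrix has rank 7 and Smith normal form diag(1,1,1,1,1,1,1).

The boundary map ∂_2: C_2 → C_1 acts by ∂[p,q,r] = [q,r] − [p,r] + [p,q]. For instance
  ∂[0,1,5] = [1,5] − [0,5] + [0,1],
  ∂[0,1,4] = [1,4] − [0,4] + [0,1].
This gives a 14×7 integer matrix of rank 6; reducing to Smith normal form yields diagonal entries (1,1,1,1,1,1).

∂_3: C_3 → C_2 sends each 3-simplex σ to the alternating sum Σ_i (−1)^i (σ with its i-th vertex removed). For instance
  ∂[0,1,4,5] = [1,4,5] − [0,4,5] + [0,1,5] − [0,1,4].
The resulting 7×1 matrix has rank 1, and its Smith normal form has invariant factors (1).

Computing H_k = (kernel of ∂_k) / (image of ∂_{k+1}):

  H_2: rank ker ∂_2 − rank ∂_3 = (7 − 6) − 1 = 0, and the invariant factors of ∂_3 are all 1, so H_2 ≅ 0.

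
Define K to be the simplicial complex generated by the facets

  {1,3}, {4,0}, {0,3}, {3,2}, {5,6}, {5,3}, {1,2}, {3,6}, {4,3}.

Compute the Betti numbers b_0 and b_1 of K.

Fix the vertex order 0 < 1 < 2 < 3 < 4 < 5 < 6 and write every simplex with vertices in increasing order. Then dim K = 1 and the simplices of K are:

  0-simplices (7): [0], [1], [2], [3], [4], [5], [6]
  1-simplices (9): [0,3], [0,4], [1,2], [1,3], [2,3], [3,4], [3,5], [3,6], [5,6]

so the chain groups are C_0 ≅ Z^7, C_1 ≅ Z^9.

∂_1: C_1 → C_0 is given by ∂[p,q] = [q] − [p].
The resulting 7×9 matrix has rank 6, and its Smith normal form has invariant factors (1,1,1,1,1,1).

From H_k ≅ ker(∂_k) / im(∂_{k+1}) we obtain:

  H_0: rank C_0 − rank ∂_1 = 7 − 6 = 1, and the invariant factors of ∂_1 are all 1, so H_0 ≅ Z.
  H_1: rank ker ∂_1 − rank ∂_2 = (9 − 6) − 0 = 3, and there is no ∂_2, so H_1 ≅ Z^3.

(K is a triangulation of a wedge of 3 circles.)

Hence the Betti numbers are b_0 = 1, b_1 = 3.

b_0 = 1, b_1 = 3.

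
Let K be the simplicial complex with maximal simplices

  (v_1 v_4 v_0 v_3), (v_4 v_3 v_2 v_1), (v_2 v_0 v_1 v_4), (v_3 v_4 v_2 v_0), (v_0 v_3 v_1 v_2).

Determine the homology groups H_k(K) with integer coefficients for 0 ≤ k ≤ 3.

We work with the vertex ordering v_0 < v_1 < v_2 < v_3 < v_4. The simplices of K, each written with vertices in increasing order, are:

  0-simplices (5): [v_0], [v_1], [v_2], [v_3], [v_4]
  1-simplices (10): [v_0,v_1], [v_0,v_2], [v_0,v_3], [v_0,v_4], [v_1,v_2], [v_1,v_3], [v_1,v_4], [v_2,v_3], [v_2,v_4], [v_3,v_4]
  2-simplices (10): [v_0,v_1,v_2], [v_0,v_1,v_3], [v_0,v_1,v_4], [v_0,v_2,v_3], [v_0,v_2,v_4], [v_0,v_3,v_4], [v_1,v_2,v_3], [v_1,v_2,v_4], [v_1,v_3,v_4], [v_2,v_3,v_4]
  3-simplices (5): [v_0,v_1,v_2,v_3], [v_0,v_1,v_2,v_4], [v_0,v_1,v_3,v_4], [v_0,v_2,v_3,v_4], [v_1,v_2,v_3,v_4]

giving chain groups C_0 ≅ Z^5, C_1 ≅ Z^10, C_2 ≅ Z^10, C_3 ≅ Z^5.

∂_1: C_1 → C_0 is given by ∂[p,q] = [q] − [p]. For instance
  ∂[v_1,v_4] = [v_4] − [v_1].
This gives a 5×10 integer matrix of rank 4; reducing to Smith normal form yields diagonal entries (1,1,1,1).

Boundary ∂_2: C_2 → C_1 acts by ∂[p,q,r] = [q,r] − [p,r] + [p,q]. For instance
  ∂[v_1,v_3,v_4] = [v_3,v_4] − [v_1,v_4] + [v_1,v_3],
  ∂[v_0,v_1,v_3] = [v_1,v_3] − [v_0,v_3] + [v_0,v_1].
The 10×10 boundary matrix has rank 6 and Smith normal form diag(1,1,1,1,1,1).

The boundary map ∂_3: C_3 → C_2 sends each 3-simplex σ to the alternating sum Σ_i (−1)^i (σ with its i-th vertex removed). For instance
  ∂[v_0,v_1,v_2,v_4] = [v_1,v_2,v_4] − [v_0,v_2,v_4] + [v_0,v_1,v_4] − [v_0,v_1,v_2],
  ∂[v_0,v_2,v_3,v_4] = [v_2,v_3,v_4] − [v_0,v_3,v_4] + [v_0,v_2,v_4] − [v_0,v_2,v_3].
This gives a 10×5 integer matrix of rank 4; reducing to Smith normal form yields diagonal entries (1,1,1,1).

From H_k ≅ ker(∂_k) / im(∂_{k+1}) we obtain:

  H_0: rank C_0 − rank ∂_1 = 5 − 4 = 1, and the invariant factors of ∂_1 are all 1, so H_0 = Z.
  H_1: rank ker ∂_1 − rank ∂_2 = (10 − 4) − 6 = 0, and the invariant factors of ∂_2 are all 1, so H_1 = 0.
  H_2: rank ker ∂_2 − rank ∂_3 = (10 − 6) − 4 = 0, and the invariant factors of ∂_3 are all 1, so H_2 = 0.
  H_3: rank ker ∂_3 − rank ∂_4 = (5 − 4) − 0 = 1, and there is no ∂_4, so H_3 = Z.

H_0 ≅ Z,  H_1 = 0,  H_2 = 0,  H_3 ≅ Z.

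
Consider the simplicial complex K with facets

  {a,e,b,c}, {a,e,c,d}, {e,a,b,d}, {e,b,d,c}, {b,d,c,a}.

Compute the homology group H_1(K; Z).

Take the total order a < b < c < d < e on the vertex set. Then K (dimension 3) consists of the simplices:

  0-simplices (5): a, b, c, d, e
  1-simplices (10): ab, ac, ad, ae, bc, bd, be, cd, ce, de
  2-simplices (10): abc, abd, abe, acd, ace, ade, bcd, bce, bde, cde
  3-simplices (5): abcd, abce, abde, acde, bcde

so the chain groups are C_0 ≅ Z^5, C_1 ≅ Z^10, C_2 ≅ Z^10, C_3 ≅ Z^5.

∂_1: C_1 → C_0 is given by ∂[p,q] = [q] − [p]. For instance
  ∂ac = c − a.
The resulting 5×10 matrix has rank 4, and its Smith normal form has invariant factors (1,1,1,1).

∂_2: C_2 → C_1 acts by ∂[p,q,r] = [q,r] − [p,r] + [p,q]. For instance
  ∂acd = cd − ad + ac,
  ∂cde = de − ce + cd.
This gives a 10×10 integer matrix of rank 6; reducing to Smith normal form yields diagonal entries (1,1,1,1,1,1).

∂_3: C_3 → C_2 sends each 3-simplex σ to the alternating sum Σ_i (−1)^i (σ with its i-th vertex removed). For instance
  ∂abce = bce − ace + abe − abc,
  ∂abcd = bcd − acd + abd − abc.
The 10×5 boundary matrix has rank 4 and Smith normal form diag(1,1,1,1).

Computing H_k = (kernel of ∂_k) / (image of ∂_{k+1}):

  H_1: rank ker ∂_1 − rank ∂_2 = (10 − 4) − 6 = 0, and the invariant factors of ∂_2 are all 1, so H_1 ≅ 0.

H_1 ≅ 0.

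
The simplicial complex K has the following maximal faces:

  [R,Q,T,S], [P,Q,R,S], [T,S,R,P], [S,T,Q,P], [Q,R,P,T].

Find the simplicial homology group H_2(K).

H_2 ≅ 0.

Take the total order P < Q < R < S < T on the vertex set. Then K (dimension 3) consists of the simplices:

  0-simplices (5): P, Q, R, S, T
  1-simplices (10): PQ, PR, PS, PT, QR, QS, QT, RS, RT, ST
  2-simplices (10): PQR, PQS, PQT, PRS, PRT, PST, QRS, QRT, QST, RST
  3-simplices (5): PQRS, PQRT, PQST, PRST, QRST

giving chain groups C_0 ≅ Z^5, C_1 ≅ Z^10, C_2 ≅ Z^10, C_3 ≅ Z^5.

∂_1: C_1 → C_0 maps an edge to its endpoints' difference, ∂[p,q] = q − p. For instance
  ∂RS = S − R.
This gives a 5×10 integer matrix of rank 4; reducing to Smith normal form yields diagonal entries (1,1,1,1).

The boundary map ∂_2: C_2 → C_1 acts by ∂[p,q,r] = [q,r] − [p,r] + [p,q]. For instance
  ∂QRS = RS − QS + QR,
  ∂PQT = QT − PT + PQ.
This gives a 10×10 integer matrix of rank 6; reducing to Smith normal form yields diagonal entries (1,1,1,1,1,1).

∂_3: C_3 → C_2 sends each 3-simplex σ to the alternating sum Σ_i (−1)^i (σ with its i-th vertex removed). For instance
  ∂PRST = RST − PST + PRT − PRS,
  ∂PQRT = QRT − PRT + PQT − PQR.
This gives a 10×5 integer matrix of rank 4; reducing to Smith normal form yields diagonal entries (1,1,1,1).

Computing H_k = (kernel of ∂_k) / (image of ∂_{k+1}):

  H_2: rank ker ∂_2 − rank ∂_3 = (10 − 6) − 4 = 0, and the invariant factors of ∂_3 are all 1, so H_2 ≅ 0.

(K is a triangulation of the 3-sphere S^3.)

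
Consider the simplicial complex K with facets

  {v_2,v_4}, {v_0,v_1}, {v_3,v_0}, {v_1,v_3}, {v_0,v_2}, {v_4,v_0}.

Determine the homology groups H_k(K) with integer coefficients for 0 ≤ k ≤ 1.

H_0 ≅ Z,  H_1 ≅ Z^2.

Order the vertices as v_0 < v_1 < v_2 < v_3 < v_4. Listing each simplex with vertices in this order, K has dimension 1 with simplices:

  0-simplices (5): [v_0], [v_1], [v_2], [v_3], [v_4]
  1-simplices (6): [v_0,v_1], [v_0,v_2], [v_0,v_3], [v_0,v_4], [v_1,v_3], [v_2,v_4]

Hence C_0 ≅ Z^5, C_1 ≅ Z^6.

Boundary ∂_1: C_1 → C_0 maps an edge to its endpoints' difference, ∂[p,q] = q − p. For instance
  ∂[v_0,v_1] = [v_1] − [v_0].
The resulting 5×6 matrix has rank 4, and its Smith normal form has invariant factors (1,1,1,1).

Reading off H_k = ker ∂_k / im ∂_{k+1}:

  H_0: rank C_0 − rank ∂_1 = 5 − 4 = 1, and the invariant factors of ∂_1 are all 1, so H_0 ≅ Z.
  H_1: rank ker ∂_1 − rank ∂_2 = (6 − 4) − 0 = 2, and there is no ∂_2, so H_1 ≅ Z^2.

(K is a triangulation of a wedge of 2 circles.)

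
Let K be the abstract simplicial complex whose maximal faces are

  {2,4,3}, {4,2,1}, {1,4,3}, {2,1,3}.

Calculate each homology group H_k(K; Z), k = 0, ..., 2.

H_0 ≅ Z,  H_1 = 0,  H_2 ≅ Z.

We work with the vertex ordering 1 < 2 < 3 < 4. The simplices of K, each written with vertices in increasing order, are:

  0-simplices (4): [1], [2], [3], [4]
  1-simplices (6): [1,2], [1,3], [1,4], [2,3], [2,4], [3,4]
  2-simplices (4): [1,2,3], [1,2,4], [1,3,4], [2,3,4]

so the chain groups are C_0 ≅ Z^4, C_1 ≅ Z^6, C_2 ≅ Z^4.

∂_1: C_1 → C_0 is given by ∂[p,q] = [q] − [p]. For instance
  ∂[1,3] = [3] − [1].
The resulting 4×6 matrix has rank 3, and its Smith normal form has invariant factors (1,1,1).

∂_2: C_2 → C_1 sends each 2-simplex [p,q,r] to [q,r] − [p,r] + [p,q]. For instance
  ∂[1,2,3] = [2,3] − [1,3] + [1,2],
  ∂[1,3,4] = [3,4] − [1,4] + [1,3].
The 6×4 boundary matrix has rank 3 and Smith normal form diag(1,1,1).

Computing H_k = (kernel of ∂_k) / (image of ∂_{k+1}):

  H_0: rank C_0 − rank ∂_1 = 4 − 3 = 1, and the invariant factors of ∂_1 are all 1, so H_0 ≅ Z.
  H_1: rank ker ∂_1 − rank ∂_2 = (6 − 3) − 3 = 0, and the invariant factors of ∂_2 are all 1, so H_1 ≅ 0.
  H_2: rank ker ∂_2 − rank ∂_3 = (4 − 3) − 0 = 1, and there is no ∂_3, so H_2 ≅ Z.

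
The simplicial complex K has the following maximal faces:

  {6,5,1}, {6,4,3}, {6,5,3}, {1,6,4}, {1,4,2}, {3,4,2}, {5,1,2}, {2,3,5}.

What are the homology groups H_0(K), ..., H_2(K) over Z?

Take the total order 1 < 2 < 3 < 4 < 5 < 6 on the vertex set. Then K (dimension 2) consists of the simplices:

  0-simplices (6): [1], [2], [3], [4], [5], [6]
  1-simplices (12): [1,2], [1,4], [1,5], [1,6], [2,3], [2,4], [2,5], [3,4], [3,5], [3,6], [4,6], [5,6]
  2-simplices (8): [1,2,4], [1,2,5], [1,4,6], [1,5,6], [2,3,4], [2,3,5], [3,4,6], [3,5,6]

giving chain groups C_0 ≅ Z^6, C_1 ≅ Z^12, C_2 ≅ Z^8.

Boundary ∂_1: C_1 → C_0 is given by ∂[p,q] = [q] − [p].
The resulting 6×12 matrix has rank 5, and its Smith normal form has invariant factors (1,1,1,1,1).

The boundary map ∂_2: C_2 → C_1 acts by ∂[p,q,r] = [q,r] − [p,r] + [p,q]. For instance
  ∂[3,4,6] = [4,6] − [3,6] + [3,4],
  ∂[2,3,4] = [3,4] − [2,4] + [2,3].
This gives a 12×8 integer matrix of rank 7; reducing to Smith normal form yields diagonal entries (1,1,1,1,1,1,1).

Reading off H_k = ker ∂_k / im ∂_{k+1}:

  H_0: rank C_0 − rank ∂_1 = 6 − 5 = 1, and the invariant factors of ∂_1 are all 1, so H_0 = Z.
  H_1: rank ker ∂_1 − rank ∂_2 = (12 − 5) − 7 = 0, and the invariant factors of ∂_2 are all 1, so H_1 = 0.
  H_2: rank ker ∂_2 − rank ∂_3 = (8 − 7) − 0 = 1, and there is no ∂_3, so H_2 = Z.

H_0 = Z,  H_1 = 0,  H_2 = Z.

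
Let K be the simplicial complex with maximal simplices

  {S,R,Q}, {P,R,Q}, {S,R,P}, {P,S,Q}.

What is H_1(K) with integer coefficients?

H_1 ≅ 0.

Order the vertices as P < Q < R < S. Listing each simplex with vertices in this order, K has dimension 2 with simplices:

  0-simplices (4): P, Q, R, S
  1-simplices (6): PQ, PR, PS, QR, QS, RS
  2-simplices (4): PQR, PQS, PRS, QRS

so the chain groups are C_0 ≅ Z^4, C_1 ≅ Z^6, C_2 ≅ Z^4.

∂_1: C_1 → C_0 maps an edge to its endpoints' difference, ∂[p,q] = q − p. For instance
  ∂PQ = Q − P.
The 4×6 boundary matrix has rank 3 and Smith normal form diag(1,1,1).

The boundary map ∂_2: C_2 → C_1 acts by ∂[p,q,r] = [q,r] − [p,r] + [p,q]. For instance
  ∂QRS = RS − QS + QR,
  ∂PQS = QS − PS + PQ.
The 6×4 boundary matrix has rank 3 and Smith normal form diag(1,1,1).

From H_k ≅ ker(∂_k) / im(∂_{k+1}) we obtain:

  H_1: rank ker ∂_1 − rank ∂_2 = (6 − 3) − 3 = 0, and the invariant factors of ∂_2 are all 1, so H_1 = 0.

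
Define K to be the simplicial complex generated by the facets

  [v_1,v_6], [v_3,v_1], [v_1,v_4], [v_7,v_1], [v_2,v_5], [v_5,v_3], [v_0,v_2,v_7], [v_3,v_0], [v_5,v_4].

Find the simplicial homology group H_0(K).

Take the total order v_0 < v_1 < v_2 < v_3 < v_4 < v_5 < v_6 < v_7 on the vertex set. Then K (dimension 2) consists of the simplices:

  0-simplices (8): [v_0], [v_1], [v_2], [v_3], [v_4], [v_5], [v_6], [v_7]
  1-simplices (11): [v_0,v_2], [v_0,v_3], [v_0,v_7], [v_1,v_3], [v_1,v_4], [v_1,v_6], [v_1,v_7], [v_2,v_5], [v_2,v_7], [v_3,v_5], [v_4,v_5]
  2-simplices (1): [v_0,v_2,v_7]

giving chain groups C_0 ≅ Z^8, C_1 ≅ Z^11, C_2 ≅ Z^1.

Boundary ∂_1: C_1 → C_0 is given by ∂[p,q] = [q] − [p].
As a 8×11 matrix over Z this has rank 7, with invariant factors (1,1,1,1,1,1,1).

∂_2: C_2 → C_1 maps a triangle to the signed sum of its edges. For instance
  ∂[v_0,v_2,v_7] = [v_2,v_7] − [v_0,v_7] + [v_0,v_2].
The 11×1 boundary matrix has rank 1 and Smith normal form diag(1).

Now H_k = ker ∂_k / im ∂_{k+1}, so:

  H_0: rank C_0 − rank ∂_1 = 8 − 7 = 1, and the invariant factors of ∂_1 are all 1, so H_0 ≅ Z.

H_0 ≅ Z.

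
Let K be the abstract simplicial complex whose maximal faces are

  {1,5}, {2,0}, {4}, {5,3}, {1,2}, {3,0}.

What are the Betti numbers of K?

b_0 = 2, b_1 = 1.

Fix the vertex order 0 < 1 < 2 < 3 < 4 < 5 and write every simplex with vertices in increasing order. Then dim K = 1 and the simplices of K are:

  0-simplices (6): [0], [1], [2], [3], [4], [5]
  1-simplices (5): [0,2], [0,3], [1,2], [1,5], [3,5]

so the chain groups are C_0 ≅ Z^6, C_1 ≅ Z^5.

∂_1: C_1 → C_0 maps an edge to its endpoints' difference, ∂[p,q] = q − p. For instance
  ∂[1,5] = [5] − [1].
The resulting 6×5 matrix has rank 4, and its Smith normal form has invariant factors (1,1,1,1).

Now H_k = ker ∂_k / im ∂_{k+1}, so:

  H_0: rank C_0 − rank ∂_1 = 6 − 4 = 2, and the invariant factors of ∂_1 are all 1, so H_0 = Z^2.
  H_1: rank ker ∂_1 − rank ∂_2 = (5 − 4) − 0 = 1, and there is no ∂_2, so H_1 = Z.

Hence the Betti numbers are b_0 = 2, b_1 = 1.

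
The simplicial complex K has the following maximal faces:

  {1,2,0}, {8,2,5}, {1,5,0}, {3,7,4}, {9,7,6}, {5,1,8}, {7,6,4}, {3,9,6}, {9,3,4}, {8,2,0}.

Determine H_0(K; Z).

H_0 ≅ Z^2.

We work with the vertex ordering 0 < 1 < 2 < 3 < 4 < 5 < 6 < 7 < 8 < 9. The simplices of K, each written with vertices in increasing order, are:

  0-simplices (10): [0], [1], [2], [3], [4], [5], [6], [7], [8], [9]
  1-simplices (20): [0,1], [0,2], [0,5], [0,8], [1,2], [1,5], [1,8], [2,5], [2,8], [3,4], [3,6], [3,7], [3,9], [4,6], [4,7], [4,9], [5,8], [6,7], [6,9], [7,9]
  2-simplices (10): [0,1,2], [0,1,5], [0,2,8], [1,5,8], [2,5,8], [3,4,7], [3,4,9], [3,6,9], [4,6,7], [6,7,9]

giving chain groups C_0 ≅ Z^10, C_1 ≅ Z^20, C_2 ≅ Z^10.

∂_1: C_1 → C_0 is given by ∂[p,q] = [q] − [p].
This gives a 10×20 integer matrix of rank 8; reducing to Smith normal form yields diagonal entries (1,1,1,1,1,1,1,1).

∂_2: C_2 → C_1 maps a triangle to the signed sum of its edges. For instance
  ∂[0,1,2] = [1,2] − [0,2] + [0,1],
  ∂[3,4,9] = [4,9] − [3,9] + [3,4].
As a 20×10 matrix over Z this has rank 10, with invariant factors (1,1,1,1,1,1,1,1,1,1).

Now H_k = ker ∂_k / im ∂_{k+1}, so:

  H_0: rank C_0 − rank ∂_1 = 10 − 8 = 2, and the invariant factors of ∂_1 are all 1, so H_0 = Z^2.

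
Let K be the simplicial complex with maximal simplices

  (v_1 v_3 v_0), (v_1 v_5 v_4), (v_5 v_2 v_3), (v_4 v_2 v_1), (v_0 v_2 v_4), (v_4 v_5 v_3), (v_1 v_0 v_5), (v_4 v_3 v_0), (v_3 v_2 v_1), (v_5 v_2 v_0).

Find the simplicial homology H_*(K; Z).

K has 6 vertices, 15 edges, 10 triangles.
rank ∂_0 = 0, rank ∂_1 = 5 ⇒ b_0 = 6 − 0 − 5 = 1; all invariant factors of ∂_1 are 1 so no torsion. So H_0 = Z.
rank ∂_1 = 5, rank ∂_2 = 10 ⇒ b_1 = 15 − 5 − 10 = 0; ∂_2 has invariant factor(s) [2] giving torsion. So H_1 = Z/2.
rank ∂_2 = 10, rank ∂_3 = 0 ⇒ b_2 = 10 − 10 − 0 = 0. So H_2 = 0.

H_0 ≅ Z,  H_1 ≅ Z/2,  H_2 = 0.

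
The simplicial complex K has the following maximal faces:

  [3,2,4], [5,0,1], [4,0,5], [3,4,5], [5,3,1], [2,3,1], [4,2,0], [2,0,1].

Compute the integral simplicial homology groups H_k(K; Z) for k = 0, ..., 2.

Fix the vertex order 0 < 1 < 2 < 3 < 4 < 5 and write every simplex with vertices in increasing order. Then dim K = 2 and the simplices of K are:

  0-simplices (6): [0], [1], [2], [3], [4], [5]
  1-simplices (12): [0,1], [0,2], [0,4], [0,5], [1,2], [1,3], [1,5], [2,3], [2,4], [3,4], [3,5], [4,5]
  2-simplices (8): [0,1,2], [0,1,5], [0,2,4], [0,4,5], [1,2,3], [1,3,5], [2,3,4], [3,4,5]

so the chain groups are C_0 ≅ Z^6, C_1 ≅ Z^12, C_2 ≅ Z^8.

∂_1: C_1 → C_0 sends each edge [p,q] (with p < q) to q − p.
The 6×12 boundary matrix has rank 5 and Smith normal form diag(1,1,1,1,1).

∂_2: C_2 → C_1 acts by ∂[p,q,r] = [q,r] − [p,r] + [p,q]. For instance
  ∂[0,1,2] = [1,2] − [0,2] + [0,1],
  ∂[1,2,3] = [2,3] − [1,3] + [1,2].
The resulting 12×8 matrix has rank 7, and its Smith normal form has invariant factors (1,1,1,1,1,1,1).

From H_k ≅ ker(∂_k) / im(∂_{k+1}) we obtain:

  H_0: rank C_0 − rank ∂_1 = 6 − 5 = 1, and the invariant factors of ∂_1 are all 1, so H_0 = Z.
  H_1: rank ker ∂_1 − rank ∂_2 = (12 − 5) − 7 = 0, and the invariant factors of ∂_2 are all 1, so H_1 = 0.
  H_2: rank ker ∂_2 − rank ∂_3 = (8 − 7) − 0 = 1, and there is no ∂_3, so H_2 = Z.

As a check, the Euler characteristic is 6 − 12 + 8 = 2, which agrees with 1 − 0 + 1 = 2.

H_0 ≅ Z,  H_1 = 0,  H_2 ≅ Z.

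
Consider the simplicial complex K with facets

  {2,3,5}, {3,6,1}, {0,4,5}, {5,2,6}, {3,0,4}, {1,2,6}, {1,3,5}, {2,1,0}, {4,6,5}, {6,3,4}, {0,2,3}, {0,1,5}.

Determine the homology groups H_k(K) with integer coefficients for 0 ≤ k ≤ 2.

Order the vertices as 0 < 1 < 2 < 3 < 4 < 5 < 6. Listing each simplex with vertices in this order, K has dimension 2 with simplices:

  0-simplices (7): [0], [1], [2], [3], [4], [5], [6]
  1-simplices (18): [0,1], [0,2], [0,3], [0,4], [0,5], [1,2], [1,3], [1,5], [1,6], [2,3], [2,5], [2,6], [3,4], [3,5], [3,6], [4,5], [4,6], [5,6]
  2-simplices (12): [0,1,2], [0,1,5], [0,2,3], [0,3,4], [0,4,5], [1,2,6], [1,3,5], [1,3,6], [2,3,5], [2,5,6], [3,4,6], [4,5,6]

giving chain groups C_0 ≅ Z^7, C_1 ≅ Z^18, C_2 ≅ Z^12.

∂_1: C_1 → C_0 is given by ∂[p,q] = [q] − [p]. For instance
  ∂[0,2] = [2] − [0].
As a 7×18 matrix over Z this has rank 6, with invariant factors (1,1,1,1,1,1).

∂_2: C_2 → C_1 sends each 2-simplex [p,q,r] to [q,r] − [p,r] + [p,q]. For instance
  ∂[3,4,6] = [4,6] − [3,6] + [3,4],
  ∂[2,5,6] = [5,6] − [2,6] + [2,5].
This gives a 18×12 integer matrix of rank 12; reducing to Smith normal form yields diagonal entries (1,1,1,1,1,1,1,1,1,1,1,2).

From H_k ≅ ker(∂_k) / im(∂_{k+1}) we obtain:

  H_0: rank C_0 − rank ∂_1 = 7 − 6 = 1, and the invariant factors of ∂_1 are all 1, so H_0 ≅ Z.
  H_1: rank ker ∂_1 − rank ∂_2 = (18 − 6) − 12 = 0, and ∂_2 has invariant factor 2 > 1, so H_1 ≅ Z/2.
  H_2: rank ker ∂_2 − rank ∂_3 = (12 − 12) − 0 = 0, and there is no ∂_3, so H_2 ≅ 0.

As a check, the Euler characteristic is 7 − 18 + 12 = 1, which agrees with 1 − 0 + 0 = 1.

H_0 ≅ Z,  H_1 ≅ Z/2,  H_2 = 0.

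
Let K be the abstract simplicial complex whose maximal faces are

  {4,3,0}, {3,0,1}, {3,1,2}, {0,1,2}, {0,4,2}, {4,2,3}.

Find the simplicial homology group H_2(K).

Take the total order 0 < 1 < 2 < 3 < 4 on the vertex set. Then K (dimension 2) consists of the simplices:

  0-simplices (5): [0], [1], [2], [3], [4]
  1-simplices (9): [0,1], [0,2], [0,3], [0,4], [1,2], [1,3], [2,3], [2,4], [3,4]
  2-simplices (6): [0,1,2], [0,1,3], [0,2,4], [0,3,4], [1,2,3], [2,3,4]

Hence C_0 ≅ Z^5, C_1 ≅ Z^9, C_2 ≅ Z^6.

The boundary map ∂_1: C_1 → C_0 sends each edge [p,q] (with p < q) to q − p.
The 5×9 boundary matrix has rank 4 and Smith normal form diag(1,1,1,1).

Boundary ∂_2: C_2 → C_1 maps a triangle to the signed sum of its edges. For instance
  ∂[0,2,4] = [2,4] − [0,4] + [0,2],
  ∂[1,2,3] = [2,3] − [1,3] + [1,2].
As a 9×6 matrix over Z this has rank 5, with invariant factors (1,1,1,1,1).

Reading off H_k = ker ∂_k / im ∂_{k+1}:

  H_2: rank ker ∂_2 − rank ∂_3 = (6 − 5) − 0 = 1, and there is no ∂_3, so H_2 ≅ Z.

H_2 ≅ Z.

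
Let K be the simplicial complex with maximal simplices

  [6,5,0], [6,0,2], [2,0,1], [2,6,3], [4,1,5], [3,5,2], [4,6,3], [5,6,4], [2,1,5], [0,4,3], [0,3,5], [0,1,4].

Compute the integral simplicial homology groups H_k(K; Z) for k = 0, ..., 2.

H_0 = Z,  H_1 = Z_2,  H_2 = 0.

Take the total order 0 < 1 < 2 < 3 < 4 < 5 < 6 on the vertex set. Then K (dimension 2) consists of the simplices:

  0-simplices (7): [0], [1], [2], [3], [4], [5], [6]
  1-simplices (18): [0,1], [0,2], [0,3], [0,4], [0,5], [0,6], [1,2], [1,4], [1,5], [2,3], [2,5], [2,6], [3,4], [3,5], [3,6], [4,5], [4,6], [5,6]
  2-simplices (12): [0,1,2], [0,1,4], [0,2,6], [0,3,4], [0,3,5], [0,5,6], [1,2,5], [1,4,5], [2,3,5], [2,3,6], [3,4,6], [4,5,6]

Hence C_0 ≅ Z^7, C_1 ≅ Z^18, C_2 ≅ Z^12.

The boundary map ∂_1: C_1 → C_0 maps an edge to its endpoints' difference, ∂[p,q] = q − p.
This gives a 7×18 integer matrix of rank 6; reducing to Smith normal form yields diagonal entries (1,1,1,1,1,1).

∂_2: C_2 → C_1 acts by ∂[p,q,r] = [q,r] − [p,r] + [p,q]. For instance
  ∂[0,3,4] = [3,4] − [0,4] + [0,3],
  ∂[2,3,6] = [3,6] − [2,6] + [2,3].
As a 18×12 matrix over Z this has rank 12, with invariant factors (1,1,1,1,1,1,1,1,1,1,1,2).

Reading off H_k = ker ∂_k / im ∂_{k+1}:

  H_0: rank C_0 − rank ∂_1 = 7 − 6 = 1, and the invariant factors of ∂_1 are all 1, so H_0 = Z.
  H_1: rank ker ∂_1 − rank ∂_2 = (18 − 6) − 12 = 0, and ∂_2 has invariant factor 2 > 1, so H_1 = Z_2.
  H_2: rank ker ∂_2 − rank ∂_3 = (12 − 12) − 0 = 0, and there is no ∂_3, so H_2 = 0.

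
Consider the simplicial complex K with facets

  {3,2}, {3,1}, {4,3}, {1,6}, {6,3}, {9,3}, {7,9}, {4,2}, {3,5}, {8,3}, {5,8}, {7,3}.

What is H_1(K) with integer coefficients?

H_1 ≅ Z^4.

Order the vertices as 1 < 2 < 3 < 4 < 5 < 6 < 7 < 8 < 9. Listing each simplex with vertices in this order, K has dimension 1 with simplices:

  0-simplices (9): [1], [2], [3], [4], [5], [6], [7], [8], [9]
  1-simplices (12): [1,3], [1,6], [2,3], [2,4], [3,4], [3,5], [3,6], [3,7], [3,8], [3,9], [5,8], [7,9]

giving chain groups C_0 ≅ Z^9, C_1 ≅ Z^12.

∂_1: C_1 → C_0 maps an edge to its endpoints' difference, ∂[p,q] = q − p.
This gives a 9×12 integer matrix of rank 8; reducing to Smith normal form yields diagonal entries (1,1,1,1,1,1,1,1).

Reading off H_k = ker ∂_k / im ∂_{k+1}:

  H_1: rank ker ∂_1 − rank ∂_2 = (12 − 8) − 0 = 4, and there is no ∂_2, so H_1 ≅ Z^4.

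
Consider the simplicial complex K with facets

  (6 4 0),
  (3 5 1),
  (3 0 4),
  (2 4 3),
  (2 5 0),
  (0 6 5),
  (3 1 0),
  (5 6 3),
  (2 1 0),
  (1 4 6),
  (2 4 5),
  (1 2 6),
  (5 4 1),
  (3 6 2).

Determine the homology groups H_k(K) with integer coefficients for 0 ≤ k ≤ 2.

K has 7 vertices, 21 edges, 14 triangles.
rank ∂_0 = 0, rank ∂_1 = 6 ⇒ b_0 = 7 − 0 − 6 = 1; all invariant factors of ∂_1 are 1 so no torsion. So H_0 ≅ Z.
rank ∂_1 = 6, rank ∂_2 = 13 ⇒ b_1 = 21 − 6 − 13 = 2; all invariant factors of ∂_2 are 1 so no torsion. So H_1 ≅ Z^2.
rank ∂_2 = 13, rank ∂_3 = 0 ⇒ b_2 = 14 − 13 − 0 = 1. So H_2 ≅ Z.

H_0 ≅ Z,  H_1 ≅ Z^2,  H_2 ≅ Z.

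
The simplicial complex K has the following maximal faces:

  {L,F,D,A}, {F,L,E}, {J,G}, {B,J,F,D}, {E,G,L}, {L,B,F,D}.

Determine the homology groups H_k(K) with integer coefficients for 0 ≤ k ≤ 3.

H_0 = Z,  H_1 = Z,  H_2 = 0,  H_3 = 0.

We work with the vertex ordering A < B < D < E < F < G < J < L. The simplices of K, each written with vertices in increasing order, are:

  0-simplices (8): A, B, D, E, F, G, J, L
  1-simplices (17): AD, AF, AL, BD, BF, BJ, BL, DF, DJ, DL, EF, EG, EL, FJ, FL, GJ, GL
  2-simplices (12): ADF, ADL, AFL, BDF, BDJ, BDL, BFJ, BFL, DFJ, DFL, EFL, EGL
  3-simplices (3): ADFL, BDFJ, BDFL

so the chain groups are C_0 ≅ Z^8, C_1 ≅ Z^17, C_2 ≅ Z^12, C_3 ≅ Z^3.

Boundary ∂_1: C_1 → C_0 is given by ∂[p,q] = [q] − [p]. For instance
  ∂DL = L − D.
The 8×17 boundary matrix has rank 7 and Smith normal form diag(1,1,1,1,1,1,1).

∂_2: C_2 → C_1 sends each 2-simplex [p,q,r] to [q,r] − [p,r] + [p,q]. For instance
  ∂AFL = FL − AL + AF,
  ∂BFL = FL − BL + BF.
The 17×12 boundary matrix has rank 9 and Smith normal form diag(1,1,1,1,1,1,1,1,1).

∂_3: C_3 → C_2 sends each 3-simplex σ to the alternating sum Σ_i (−1)^i (σ with its i-th vertex removed). For instance
  ∂BDFL = DFL − BFL + BDL − BDF,
  ∂ADFL = DFL − AFL + ADL − ADF.
This gives a 12×3 integer matrix of rank 3; reducing to Smith normal form yields diagonal entries (1,1,1).

From H_k ≅ ker(∂_k) / im(∂_{k+1}) we obtain:

  H_0: rank C_0 − rank ∂_1 = 8 − 7 = 1, and the invariant factors of ∂_1 are all 1, so H_0 ≅ Z.
  H_1: rank ker ∂_1 − rank ∂_2 = (17 − 7) − 9 = 1, and the invariant factors of ∂_2 are all 1, so H_1 ≅ Z.
  H_2: rank ker ∂_2 − rank ∂_3 = (12 − 9) − 3 = 0, and the invariant factors of ∂_3 are all 1, so H_2 ≅ 0.
  H_3: rank ker ∂_3 − rank ∂_4 = (3 − 3) − 0 = 0, and there is no ∂_4, so H_3 ≅ 0.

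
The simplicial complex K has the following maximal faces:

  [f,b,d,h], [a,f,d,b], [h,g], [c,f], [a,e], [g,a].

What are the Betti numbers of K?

Order the vertices as a < b < c < d < e < f < g < h. Listing each simplex with vertices in this order, K has dimension 3 with simplices:

  0-simplices (8): a, b, c, d, e, f, g, h
  1-simplices (13): ab, ad, ae, af, ag, bd, bf, bh, cf, df, dh, fh, gh
  2-simplices (7): abd, abf, adf, bdf, bdh, bfh, dfh
  3-simplices (2): abdf, bdfh

giving chain groups C_0 ≅ Z^8, C_1 ≅ Z^13, C_2 ≅ Z^7, C_3 ≅ Z^2.

The boundary map ∂_1: C_1 → C_0 is given by ∂[p,q] = [q] − [p].
As a 8×13 matrix over Z this has rank 7, with invariant factors (1,1,1,1,1,1,1).

The boundary map ∂_2: C_2 → C_1 maps a triangle to the signed sum of its edges. For instance
  ∂dfh = fh − dh + df,
  ∂bdh = dh − bh + bd.
The 13×7 boundary matrix has rank 5 and Smith normal form diag(1,1,1,1,1).

The boundary map ∂_3: C_3 → C_2 sends each 3-simplex σ to the alternating sum Σ_i (−1)^i (σ with its i-th vertex removed). For instance
  ∂bdfh = dfh − bfh + bdh − bdf,
  ∂abdf = bdf − adf + abf − abd.
This gives a 7×2 integer matrix of rank 2; reducing to Smith normal form yields diagonal entries (1,1).

From H_k ≅ ker(∂_k) / im(∂_{k+1}) we obtain:

  H_0: rank C_0 − rank ∂_1 = 8 − 7 = 1, and the invariant factors of ∂_1 are all 1, so H_0 ≅ Z.
  H_1: rank ker ∂_1 − rank ∂_2 = (13 − 7) − 5 = 1, and the invariant factors of ∂_2 are all 1, so H_1 ≅ Z.
  H_2: rank ker ∂_2 − rank ∂_3 = (7 − 5) − 2 = 0, and the invariant factors of ∂_3 are all 1, so H_2 ≅ 0.
  H_3: rank ker ∂_3 − rank ∂_4 = (2 − 2) − 0 = 0, and there is no ∂_4, so H_3 ≅ 0.

Hence the Betti numbers are b_0 = 1, b_1 = 1, b_2 = 0, b_3 = 0.

b_0 = 1, b_1 = 1, b_2 = 0, b_3 = 0.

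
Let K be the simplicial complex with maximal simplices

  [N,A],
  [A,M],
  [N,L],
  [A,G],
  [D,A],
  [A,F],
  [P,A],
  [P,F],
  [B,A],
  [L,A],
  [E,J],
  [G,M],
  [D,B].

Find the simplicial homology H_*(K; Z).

We work with the vertex ordering A < B < D < E < F < G < J < L < M < N < P. The simplices of K, each written with vertices in increasing order, are:

  0-simplices (11): A, B, D, E, F, G, J, L, M, N, P
  1-simplices (13): AB, AD, AF, AG, AL, AM, AN, AP, BD, EJ, FP, GM, LN

giving chain groups C_0 ≅ Z^11, C_1 ≅ Z^13.

The boundary map ∂_1: C_1 → C_0 is given by ∂[p,q] = [q] − [p]. For instance
  ∂EJ = J − E.
The resulting 11×13 matrix has rank 9, and its Smith normal form has invariant factors (1,1,1,1,1,1,1,1,1).

From H_k ≅ ker(∂_k) / im(∂_{k+1}) we obtain:

  H_0: rank C_0 − rank ∂_1 = 11 − 9 = 2, and the invariant factors of ∂_1 are all 1, so H_0 = Z^2.
  H_1: rank ker ∂_1 − rank ∂_2 = (13 − 9) − 0 = 4, and there is no ∂_2, so H_1 = Z^4.

As a check, the Euler characteristic is 11 − 13 = -2, which agrees with 2 − 4 = -2.

H_0 = Z^2,  H_1 = Z^4.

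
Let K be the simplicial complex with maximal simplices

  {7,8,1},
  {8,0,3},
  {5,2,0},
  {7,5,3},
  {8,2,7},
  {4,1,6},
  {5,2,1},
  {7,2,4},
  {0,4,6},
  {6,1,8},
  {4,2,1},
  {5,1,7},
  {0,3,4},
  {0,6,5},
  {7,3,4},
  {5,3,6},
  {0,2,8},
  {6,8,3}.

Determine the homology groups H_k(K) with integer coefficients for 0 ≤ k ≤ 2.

Take the total order 0 < 1 < 2 < 3 < 4 < 5 < 6 < 7 < 8 on the vertex set. Then K (dimension 2) consists of the simplices:

  0-simplices (9): [0], [1], [2], [3], [4], [5], [6], [7], [8]
  1-simplices (27): (27 of them)
  2-simplices (18): [0,2,5], [0,2,8], [0,3,4], [0,3,8], [0,4,6], [0,5,6], [1,2,4], [1,2,5], [1,4,6], [1,5,7], [1,6,8], [1,7,8], [2,4,7], [2,7,8], [3,4,7], [3,5,6], [3,5,7], [3,6,8]

Hence C_0 ≅ Z^9, C_1 ≅ Z^27, C_2 ≅ Z^18.

Boundary ∂_1: C_1 → C_0 maps an edge to its endpoints' difference, ∂[p,q] = q − p.
The 9×27 boundary matrix has rank 8 and Smith normal form diag(1,1,1,1,1,1,1,1).

The boundary map ∂_2: C_2 → C_1 sends each 2-simplex [p,q,r] to [q,r] − [p,r] + [p,q]. For instance
  ∂[2,4,7] = [4,7] − [2,7] + [2,4],
  ∂[3,6,8] = [6,8] − [3,8] + [3,6].
The resulting 27×18 matrix has rank 18, and its Smith normal form has invariant factors (1,1,1,1,1,1,1,1,1,1,1,1,1,1,1,1,1,2).

From H_k ≅ ker(∂_k) / im(∂_{k+1}) we obtain:

  H_0: rank C_0 − rank ∂_1 = 9 − 8 = 1, and the invariant factors of ∂_1 are all 1, so H_0 ≅ Z.
  H_1: rank ker ∂_1 − rank ∂_2 = (27 − 8) − 18 = 1, and ∂_2 has invariant factor 2 > 1, so H_1 ≅ Z ⊕ Z/2.
  H_2: rank ker ∂_2 − rank ∂_3 = (18 − 18) − 0 = 0, and there is no ∂_3, so H_2 ≅ 0.

H_0 ≅ Z,  H_1 ≅ Z ⊕ Z/2,  H_2 = 0.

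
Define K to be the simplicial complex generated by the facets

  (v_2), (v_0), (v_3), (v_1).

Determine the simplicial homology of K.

We work with the vertex ordering v_0 < v_1 < v_2 < v_3. The simplices of K, each written with vertices in increasing order, are:

  0-simplices (4): [v_0], [v_1], [v_2], [v_3]

giving chain groups C_0 ≅ Z^4.

Reading off H_k = ker ∂_k / im ∂_{k+1}:

  H_0: rank C_0 − rank ∂_1 = 4 − 0 = 4, and there is no ∂_1, so H_0 ≅ Z^4.

H_0 ≅ Z^4.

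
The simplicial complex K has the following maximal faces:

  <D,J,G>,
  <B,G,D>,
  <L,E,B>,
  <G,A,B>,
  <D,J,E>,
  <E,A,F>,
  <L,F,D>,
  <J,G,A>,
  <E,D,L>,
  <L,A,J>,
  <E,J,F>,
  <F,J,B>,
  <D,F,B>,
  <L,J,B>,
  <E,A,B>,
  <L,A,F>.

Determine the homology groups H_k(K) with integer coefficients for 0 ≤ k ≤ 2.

Fix the vertex order A < B < D < E < F < G < J < L and write every simplex with vertices in increasing order. Then dim K = 2 and the simplices of K are:

  0-simplices (8): A, B, D, E, F, G, J, L
  1-simplices (24): AB, AE, AF, AG, AJ, AL, BD, BE, BF, BG, BJ, BL, DE, DF, DG, DJ, DL, EF, EJ, EL, FJ, FL, GJ, JL
  2-simplices (16): ABE, ABG, AEF, AFL, AGJ, AJL, BDF, BDG, BEL, BFJ, BJL, DEJ, DEL, DFL, DGJ, EFJ

Hence C_0 ≅ Z^8, C_1 ≅ Z^24, C_2 ≅ Z^16.

∂_1: C_1 → C_0 is given by ∂[p,q] = [q] − [p]. For instance
  ∂AG = G − A.
The 8×24 boundary matrix has rank 7 and Smith normal form diag(1,1,1,1,1,1,1).

Boundary ∂_2: C_2 → C_1 maps a triangle to the signed sum of its edges. For instance
  ∂AFL = FL − AL + AF,
  ∂BJL = JL − BL + BJ.
The resulting 24×16 matrix has rank 15, and its Smith normal form has invariant factors (1,1,1,1,1,1,1,1,1,1,1,1,1,1,1).

Now H_k = ker ∂_k / im ∂_{k+1}, so:

  H_0: rank C_0 − rank ∂_1 = 8 − 7 = 1, and the invariant factors of ∂_1 are all 1, so H_0 = Z.
  H_1: rank ker ∂_1 − rank ∂_2 = (24 − 7) − 15 = 2, and the invariant factors of ∂_2 are all 1, so H_1 = Z^2.
  H_2: rank ker ∂_2 − rank ∂_3 = (16 − 15) − 0 = 1, and there is no ∂_3, so H_2 = Z.

(K is a triangulation of the torus T^2.)

H_0 ≅ Z,  H_1 ≅ Z^2,  H_2 ≅ Z.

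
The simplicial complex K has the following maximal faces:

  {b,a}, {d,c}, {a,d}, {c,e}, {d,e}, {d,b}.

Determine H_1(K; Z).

Take the total order a < b < c < d < e on the vertex set. Then K (dimension 1) consists of the simplices:

  0-simplices (5): a, b, c, d, e
  1-simplices (6): ab, ad, bd, cd, ce, de

so the chain groups are C_0 ≅ Z^5, C_1 ≅ Z^6.

∂_1: C_1 → C_0 is given by ∂[p,q] = [q] − [p]. For instance
  ∂bd = d − b.
The resulting 5×6 matrix has rank 4, and its Smith normal form has invariant factors (1,1,1,1).

Now H_k = ker ∂_k / im ∂_{k+1}, so:

  H_1: rank ker ∂_1 − rank ∂_2 = (6 − 4) − 0 = 2, and there is no ∂_2, so H_1 ≅ Z^2.

H_1 = Z^2.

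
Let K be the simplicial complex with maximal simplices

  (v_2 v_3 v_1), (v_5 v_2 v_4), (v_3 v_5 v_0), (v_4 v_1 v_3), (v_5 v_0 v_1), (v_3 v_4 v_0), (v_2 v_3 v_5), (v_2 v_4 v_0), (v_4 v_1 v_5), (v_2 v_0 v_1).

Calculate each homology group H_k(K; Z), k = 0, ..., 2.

Order the vertices as v_0 < v_1 < v_2 < v_3 < v_4 < v_5. Listing each simplex with vertices in this order, K has dimension 2 with simplices:

  0-simplices (6): [v_0], [v_1], [v_2], [v_3], [v_4], [v_5]
  1-simplices (15): (15 of them)
  2-simplices (10): [v_0,v_1,v_2], [v_0,v_1,v_5], [v_0,v_2,v_4], [v_0,v_3,v_4], [v_0,v_3,v_5], [v_1,v_2,v_3], [v_1,v_3,v_4], [v_1,v_4,v_5], [v_2,v_3,v_5], [v_2,v_4,v_5]

Hence C_0 ≅ Z^6, C_1 ≅ Z^15, C_2 ≅ Z^10.

Boundary ∂_1: C_1 → C_0 is given by ∂[p,q] = [q] − [p].
The 6×15 boundary matrix has rank 5 and Smith normal form diag(1,1,1,1,1).

Boundary ∂_2: C_2 → C_1 acts by ∂[p,q,r] = [q,r] − [p,r] + [p,q]. For instance
  ∂[v_0,v_1,v_5] = [v_1,v_5] − [v_0,v_5] + [v_0,v_1],
  ∂[v_1,v_2,v_3] = [v_2,v_3] − [v_1,v_3] + [v_1,v_2].
The 15×10 boundary matrix has rank 10 and Smith normal form diag(1,1,1,1,1,1,1,1,1,2).

Reading off H_k = ker ∂_k / im ∂_{k+1}:

  H_0: rank C_0 − rank ∂_1 = 6 − 5 = 1, and the invariant factors of ∂_1 are all 1, so H_0 = Z.
  H_1: rank ker ∂_1 − rank ∂_2 = (15 − 5) − 10 = 0, and ∂_2 has invariant factor 2 > 1, so H_1 = Z/2.
  H_2: rank ker ∂_2 − rank ∂_3 = (10 − 10) − 0 = 0, and there is no ∂_3, so H_2 = 0.

H_0 ≅ Z,  H_1 ≅ Z/2,  H_2 = 0.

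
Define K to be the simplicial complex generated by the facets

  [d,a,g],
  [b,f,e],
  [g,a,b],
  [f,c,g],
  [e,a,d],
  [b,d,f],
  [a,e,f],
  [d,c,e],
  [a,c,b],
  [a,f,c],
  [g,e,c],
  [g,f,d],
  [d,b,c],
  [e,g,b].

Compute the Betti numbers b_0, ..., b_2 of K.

K has 7 vertices, 21 edges, 14 triangles.
rank ∂_0 = 0, rank ∂_1 = 6 ⇒ b_0 = 7 − 0 − 6 = 1; all invariant factors of ∂_1 are 1 so no torsion. So H_0 ≅ Z.
rank ∂_1 = 6, rank ∂_2 = 13 ⇒ b_1 = 21 − 6 − 13 = 2; all invariant factors of ∂_2 are 1 so no torsion. So H_1 ≅ Z^2.
rank ∂_2 = 13, rank ∂_3 = 0 ⇒ b_2 = 14 − 13 − 0 = 1. So H_2 ≅ Z.

b_0 = 1, b_1 = 2, b_2 = 1.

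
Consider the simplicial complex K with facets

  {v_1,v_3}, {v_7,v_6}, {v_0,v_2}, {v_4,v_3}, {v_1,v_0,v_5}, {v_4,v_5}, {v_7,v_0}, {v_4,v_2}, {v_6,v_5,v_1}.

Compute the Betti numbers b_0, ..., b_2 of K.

Order the vertices as v_0 < v_1 < v_2 < v_3 < v_4 < v_5 < v_6 < v_7. Listing each simplex with vertices in this order, K has dimension 2 with simplices:

  0-simplices (8): [v_0], [v_1], [v_2], [v_3], [v_4], [v_5], [v_6], [v_7]
  1-simplices (12): [v_0,v_1], [v_0,v_2], [v_0,v_5], [v_0,v_7], [v_1,v_3], [v_1,v_5], [v_1,v_6], [v_2,v_4], [v_3,v_4], [v_4,v_5], [v_5,v_6], [v_6,v_7]
  2-simplices (2): [v_0,v_1,v_5], [v_1,v_5,v_6]

Hence C_0 ≅ Z^8, C_1 ≅ Z^12, C_2 ≅ Z^2.

The boundary map ∂_1: C_1 → C_0 is given by ∂[p,q] = [q] − [p]. For instance
  ∂[v_6,v_7] = [v_7] − [v_6].
This gives a 8×12 integer matrix of rank 7; reducing to Smith normal form yields diagonal entries (1,1,1,1,1,1,1).

Boundary ∂_2: C_2 → C_1 sends each 2-simplex [p,q,r] to [q,r] − [p,r] + [p,q]. For instance
  ∂[v_1,v_5,v_6] = [v_5,v_6] − [v_1,v_6] + [v_1,v_5],
  ∂[v_0,v_1,v_5] = [v_1,v_5] − [v_0,v_5] + [v_0,v_1].
This gives a 12×2 integer matrix of rank 2; reducing to Smith normal form yields diagonal entries (1,1).

Computing H_k = (kernel of ∂_k) / (image of ∂_{k+1}):

  H_0: rank C_0 − rank ∂_1 = 8 − 7 = 1, and the invariant factors of ∂_1 are all 1, so H_0 = Z.
  H_1: rank ker ∂_1 − rank ∂_2 = (12 − 7) − 2 = 3, and the invariant factors of ∂_2 are all 1, so H_1 = Z^3.
  H_2: rank ker ∂_2 − rank ∂_3 = (2 − 2) − 0 = 0, and there is no ∂_3, so H_2 = 0.

Hence the Betti numbers are b_0 = 1, b_1 = 3, b_2 = 0.

b_0 = 1, b_1 = 3, b_2 = 0.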